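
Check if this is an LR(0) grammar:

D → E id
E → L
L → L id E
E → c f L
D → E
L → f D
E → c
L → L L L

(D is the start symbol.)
A grammar is LR(0) if no state in the canonical LR(0) collection has:
  - both a shift item (dot before a terminal) and a complete item (shift-reduce conflict), or
  - two or more complete items (reduce-reduce conflict; the accept item [D' → D .] counts as a complete item here).

Augment with D' → D and build the canonical LR(0) collection (I0 = CLOSURE({[D' → . D]}), then GOTO on every symbol after a dot until no new states appear). It has 14 states:
  I0: { [D → . E id], [D → . E], [D' → . D], [E → . L], [E → . c f L], [E → . c], [L → . L L L], [L → . L id E], [L → . f D] }  — shift
  I1: { [D' → D .] }  — accept
  I2: { [D → E . id], [D → E .] }  — shift, reduce
  I3: { [E → L .], [L → . L L L], [L → . L id E], [L → . f D], [L → L . L L], [L → L . id E] }  — shift, reduce
  I4: { [E → c . f L], [E → c .] }  — shift, reduce
  I5: { [D → . E id], [D → . E], [E → . L], [E → . c f L], [E → . c], [L → . L L L], [L → . L id E], [L → . f D], [L → f . D] }  — shift
  I6: { [L → f D .] }  — reduce
  I7: { [E → c f . L], [L → . L L L], [L → . L id E], [L → . f D] }  — shift
  I8: { [E → c f L .], [L → . L L L], [L → . L id E], [L → . f D], [L → L . L L], [L → L . id E] }  — shift, reduce
  I9: { [L → . L L L], [L → . L id E], [L → . f D], [L → L . L L], [L → L . id E], [L → L L . L] }  — shift
  I10: { [E → . L], [E → . c f L], [E → . c], [L → . L L L], [L → . L id E], [L → . f D], [L → L id . E] }  — shift
  I11: { [L → L id E .] }  — reduce
  I12: { [L → . L L L], [L → . L id E], [L → . f D], [L → L . L L], [L → L . id E], [L → L L . L], [L → L L L .] }  — shift, reduce
  I13: { [D → E id .] }  — reduce

Conflict in state I2:
  Shift-reduce conflict between [D → E .] and [D → E . id]
So the grammar is NOT LR(0).

Answer: No. Shift-reduce conflict between [D → E .] and [D → E . id]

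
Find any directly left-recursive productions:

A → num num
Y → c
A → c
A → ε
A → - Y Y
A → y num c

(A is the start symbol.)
Direct left recursion occurs when N → N α for some non-terminal N (the right-hand side begins with the left-hand side itself).

A → num num: starts with num
Y → c: starts with c
A → c: starts with c
A → ε: starts with ε
A → - Y Y: starts with '-'
A → y num c: starts with y

No direct left recursion found.

Answer: No direct left recursion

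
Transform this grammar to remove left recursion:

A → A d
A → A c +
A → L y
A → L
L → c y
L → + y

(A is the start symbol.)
A is directly left-recursive. The standard transformation for
  A → A α₁ | ... | A α_m | β₁ | ... | β_n
is
  A  → β₁ A' | ... | β_n A'
  A' → α₁ A' | ... | α_m A' | ε

A → L y becomes A → L y A'
A → L becomes A → L A'
A → A d becomes A' → d A'
A → A c + becomes A' → c + A'
Add A' → ε

Productions for other non-terminals are unchanged:
  L → c y
  L → + y

Resulting grammar:
A → L y A'
A → L A'
A' → d A'
A' → c + A'
A' → ε
L → c y
L → + y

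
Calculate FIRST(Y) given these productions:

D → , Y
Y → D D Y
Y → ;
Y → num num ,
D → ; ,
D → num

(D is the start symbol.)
{ ',', ';', 'num' }

FIRST sets of the other non-terminals involved (by the same procedure, iterated to a fixed point):
  FIRST(D) = { ',', ';', 'num' }

From Y → D D Y:
  - D is a non-terminal: add FIRST(D) \ {ε} = { ',', ';', 'num' }
    D is not nullable, so stop
From Y → ;:
  - ';' is a terminal: add ';' and stop
From Y → num num ,:
  - num is a terminal: add 'num' and stop

Collecting: FIRST(Y) = { ',', ';', 'num' }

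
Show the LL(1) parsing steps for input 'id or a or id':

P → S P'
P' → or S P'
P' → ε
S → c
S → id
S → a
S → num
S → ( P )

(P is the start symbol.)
LL(1) parsing maintains a stack (initially the start symbol over $) and the input. At each step: if the stack top is a terminal, match it against the current input token; if it is a non-terminal N, replace it with the RHS of M[N, lookahead] (the unique production whose predict set contains the lookahead).

Stack is shown with the top on the left.

Stack      Input            Action
----------------------------------
P $        id or a or id $  output P → S P'
S P' $     id or a or id $  output S → id
id P' $    id or a or id $  match 'id'
P' $       or a or id $     output P' → or S P'
or S P' $  or a or id $     match 'or'
S P' $     a or id $        output S → a
a P' $     a or id $        match 'a'
P' $       or id $          output P' → or S P'
or S P' $  or id $          match 'or'
S P' $     id $             output S → id
id P' $    id $             match 'id'
P' $       $                output P' → ε
$          $                accept

The string is accepted.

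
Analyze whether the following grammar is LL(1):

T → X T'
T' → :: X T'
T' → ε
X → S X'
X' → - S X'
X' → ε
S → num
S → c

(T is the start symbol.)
Yes, the grammar is LL(1).

A grammar is LL(1) if for each non-terminal N with multiple productions, the predict sets of those productions are pairwise disjoint, where PREDICT(N → α) = (FIRST(α) \ {ε}) ∪ (FOLLOW(N) if α ⇒* ε).

Relevant sets:
  FOLLOW(T') = { $ }
  FOLLOW(X') = { $, '::' }

For T':
  PREDICT(T' → :: X T') = { '::' }
  PREDICT(T' → ε) = { $ }
For X':
  PREDICT(X' → '-' S X') = { '-' }
  PREDICT(X' → ε) = { $, '::' }
For S:
  PREDICT(S → num) = { 'num' }
  PREDICT(S → c) = { 'c' }
T, X have a single production, so nothing to check there.

All predict sets are disjoint. The grammar IS LL(1).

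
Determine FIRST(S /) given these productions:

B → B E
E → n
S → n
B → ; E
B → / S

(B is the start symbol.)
FIRST sets of the non-terminals involved (from the grammar, by fixed-point iteration):
  FIRST(S) = { 'n' }

To compute FIRST(S /), process the symbols left to right:
Symbol S is a non-terminal. Add FIRST(S) \ {ε} = { 'n' }
S is not nullable (ε ∉ FIRST(S)), so stop here.
FIRST(S /) = { 'n' }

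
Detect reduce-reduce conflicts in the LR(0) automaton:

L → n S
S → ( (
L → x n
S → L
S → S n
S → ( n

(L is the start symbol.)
No reduce-reduce conflicts

Augment with L' → L and build the canonical LR(0) collection (I0 = CLOSURE({[L' → . L]}), then GOTO on every symbol after a dot until no new states appear). It has 11 states:
  I0: { [L → . n S], [L → . x n], [L' → . L] }  — shift
  I1: { [L' → L .] }  — accept
  I2: { [L → . n S], [L → . x n], [L → n . S], [S → . ( (], [S → . ( n], [S → . L], [S → . S n] }  — shift
  I3: { [L → x . n] }  — shift
  I4: { [L → x n .] }  — reduce
  I5: { [S → ( . (], [S → ( . n] }  — shift
  I6: { [S → L .] }  — reduce
  I7: { [L → n S .], [S → S . n] }  — shift, reduce
  I8: { [S → S n .] }  — reduce
  I9: { [S → ( ( .] }  — reduce
  I10: { [S → ( n .] }  — reduce

No state contains more than one complete item.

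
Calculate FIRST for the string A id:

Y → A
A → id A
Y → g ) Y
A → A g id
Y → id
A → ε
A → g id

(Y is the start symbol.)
{ 'g', 'id' }

FIRST sets of the non-terminals involved (from the grammar, by fixed-point iteration):
  FIRST(A) = { 'g', 'id', ε }

To compute FIRST(A id), process the symbols left to right:
Symbol A is a non-terminal. Add FIRST(A) \ {ε} = { 'g', 'id' }
A is nullable (ε ∈ FIRST(A)), continue to the next symbol.
Symbol id is a terminal. Add 'id' and stop.
FIRST(A id) = { 'g', 'id' }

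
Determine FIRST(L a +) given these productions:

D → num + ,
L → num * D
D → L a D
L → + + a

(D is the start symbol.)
{ '+', 'num' }

FIRST sets of the non-terminals involved (from the grammar, by fixed-point iteration):
  FIRST(L) = { '+', 'num' }

To compute FIRST(L a +), process the symbols left to right:
Symbol L is a non-terminal. Add FIRST(L) \ {ε} = { '+', 'num' }
L is not nullable (ε ∉ FIRST(L)), so stop here.
FIRST(L a +) = { '+', 'num' }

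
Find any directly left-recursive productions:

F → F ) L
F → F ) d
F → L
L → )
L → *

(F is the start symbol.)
Yes, F is left-recursive

F → F ) L: LEFT RECURSIVE (starts with F)
F → F ) d: LEFT RECURSIVE (starts with F)
F → L: starts with L
L → ): starts with ')'
L → *: starts with '*'

The grammar has direct left recursion on: F.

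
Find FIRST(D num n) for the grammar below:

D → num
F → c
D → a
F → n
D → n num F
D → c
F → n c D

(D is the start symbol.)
{ 'a', 'c', 'n', 'num' }

FIRST sets of the non-terminals involved (from the grammar, by fixed-point iteration):
  FIRST(D) = { 'a', 'c', 'n', 'num' }

To compute FIRST(D num n), process the symbols left to right:
Symbol D is a non-terminal. Add FIRST(D) \ {ε} = { 'a', 'c', 'n', 'num' }
D is not nullable (ε ∉ FIRST(D)), so stop here.
FIRST(D num n) = { 'a', 'c', 'n', 'num' }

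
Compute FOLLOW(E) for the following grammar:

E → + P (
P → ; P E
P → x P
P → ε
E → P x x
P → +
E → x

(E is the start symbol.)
To compute FOLLOW(E), find every occurrence of E on a right-hand side N → α E β: add FIRST(β) \ {ε}, and if β is empty or nullable also add FOLLOW(N). Iterate to a fixed point.

E is the start symbol, so $ ∈ FOLLOW(E).
In P → ; P E: E is at the end, add FOLLOW(P)

The FOLLOW sets referred to above (computed the same way, to a fixed point):
  FOLLOW(P) = { '(', '+', ';', 'x' }

Taking the union: FOLLOW(E) = { $, '(', '+', ';', 'x' }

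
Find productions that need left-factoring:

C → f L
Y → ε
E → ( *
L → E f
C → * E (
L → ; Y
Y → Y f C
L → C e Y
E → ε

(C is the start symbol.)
Left-factoring is needed when two productions for the same non-terminal
share a common prefix on the right-hand side.

Productions for C:
  C → f L
  C → * E (
Productions for Y:
  Y → ε
  Y → Y f C
Productions for E:
  E → ( *
  E → ε
Productions for L:
  L → E f
  L → ; Y
  L → C e Y

No common prefixes found.

Answer: No, left-factoring is not needed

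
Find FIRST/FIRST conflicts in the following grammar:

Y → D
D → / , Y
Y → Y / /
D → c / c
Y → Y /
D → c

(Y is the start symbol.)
Yes. Y → D / Y → Y '/' '/' on { '/', 'c' }; Y → D / Y → Y '/' on { '/', 'c' }; Y → Y '/' '/' / Y → Y '/' on { '/', 'c' }; D → c '/' c / D → c on { 'c' }

A FIRST/FIRST conflict occurs when two productions N → α and N → β for the same non-terminal have FIRST(α) ∩ FIRST(β) ≠ ∅ (with ε ∈ FIRST of a nullable right-hand side, so two nullable alternatives also conflict).

FIRST sets of the non-terminals at (or reachable through a nullable prefix from) the front of some alternative:
  FIRST(D) = { '/', 'c' }
  FIRST(Y) = { '/', 'c' }

Productions for Y:
  Y → D: FIRST = { '/', 'c' }
  Y → Y / /: FIRST = { '/', 'c' }
  Y → Y /: FIRST = { '/', 'c' }
Productions for D:
  D → / , Y: FIRST = { '/' }
  D → c / c: FIRST = { 'c' }
  D → c: FIRST = { 'c' }

Conflict for Y: Y → D and Y → Y / /
  Overlap: { '/', 'c' }
Conflict for Y: Y → D and Y → Y /
  Overlap: { '/', 'c' }
Conflict for Y: Y → Y / / and Y → Y /
  Overlap: { '/', 'c' }
Conflict for D: D → c / c and D → c
  Overlap: { 'c' }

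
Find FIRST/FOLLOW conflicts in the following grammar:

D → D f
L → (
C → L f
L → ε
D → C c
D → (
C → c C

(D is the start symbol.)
No FIRST/FOLLOW conflicts.

Nullable non-terminals: L.

L: nullable alternative(s) L → ε; FOLLOW(L) = { 'f' }
  L → (: FIRST \ {ε} = { '(' } — disjoint from FOLLOW(L)
  L → ε: FIRST \ {ε} = { } — this is the only nullable alternative, skip

C, D have no nullable alternative, so no FIRST/FOLLOW check is needed there.

No FIRST/FOLLOW conflicts found.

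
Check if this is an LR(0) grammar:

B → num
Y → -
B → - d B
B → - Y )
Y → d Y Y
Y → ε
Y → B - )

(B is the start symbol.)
No. Shift-reduce conflict between [Y → .] and [B → . - Y )]

A grammar is LR(0) if no state in the canonical LR(0) collection has:
  - both a shift item (dot before a terminal) and a complete item (shift-reduce conflict), or
  - two or more complete items (reduce-reduce conflict; the accept item [B' → B .] counts as a complete item here).

Augment with B' → B and build the canonical LR(0) collection (I0 = CLOSURE({[B' → . B]}), then GOTO on every symbol after a dot until no new states appear). It has 15 states:
  I0: { [B → . - Y )], [B → . - d B], [B → . num], [B' → . B] }  — shift
  I1: { [B → - . Y )], [B → - . d B], [B → . - Y )], [B → . - d B], [B → . num], [Y → . -], [Y → . B - )], [Y → . d Y Y], [Y → .] }  — shift, reduce
  I2: { [B' → B .] }  — accept
  I3: { [B → num .] }  — reduce
  I4: { [B → - . Y )], [B → - . d B], [B → . - Y )], [B → . - d B], [B → . num], [Y → - .], [Y → . -], [Y → . B - )], [Y → . d Y Y], [Y → .] }  — shift, 2 reduces
  I5: { [Y → B . - )] }  — shift
  I6: { [B → - Y . )] }  — shift
  I7: { [B → - d . B], [B → . - Y )], [B → . - d B], [B → . num], [Y → . -], [Y → . B - )], [Y → . d Y Y], [Y → .], [Y → d . Y Y] }  — shift, reduce
  I8: { [B → - d B .], [Y → B . - )] }  — shift, reduce
  I9: { [B → . - Y )], [B → . - d B], [B → . num], [Y → . -], [Y → . B - )], [Y → . d Y Y], [Y → .], [Y → d Y . Y] }  — shift, reduce
  I10: { [B → . - Y )], [B → . - d B], [B → . num], [Y → . -], [Y → . B - )], [Y → . d Y Y], [Y → .], [Y → d . Y Y] }  — shift, reduce
  I11: { [Y → d Y Y .] }  — reduce
  I12: { [Y → B - . )] }  — shift
  I13: { [Y → B - ) .] }  — reduce
  I14: { [B → - Y ) .] }  — reduce

Conflict in state I1:
  Shift-reduce conflict between [Y → .] and [B → . - Y )]
So the grammar is NOT LR(0).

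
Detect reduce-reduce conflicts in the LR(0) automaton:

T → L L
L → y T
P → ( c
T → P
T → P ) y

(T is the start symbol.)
Augment with T' → T and build the canonical LR(0) collection (I0 = CLOSURE({[T' → . T]}), then GOTO on every symbol after a dot until no new states appear). It has 11 states:
  I0: { [L → . y T], [P → . ( c], [T → . L L], [T → . P ) y], [T → . P], [T' → . T] }  — shift
  I1: { [P → ( . c] }  — shift
  I2: { [L → . y T], [T → L . L] }  — shift
  I3: { [T → P . ) y], [T → P .] }  — shift, reduce
  I4: { [T' → T .] }  — accept
  I5: { [L → . y T], [L → y . T], [P → . ( c], [T → . L L], [T → . P ) y], [T → . P] }  — shift
  I6: { [L → y T .] }  — reduce
  I7: { [T → P ) . y] }  — shift
  I8: { [T → P ) y .] }  — reduce
  I9: { [T → L L .] }  — reduce
  I10: { [P → ( c .] }  — reduce

No state contains more than one complete item.

Answer: No reduce-reduce conflicts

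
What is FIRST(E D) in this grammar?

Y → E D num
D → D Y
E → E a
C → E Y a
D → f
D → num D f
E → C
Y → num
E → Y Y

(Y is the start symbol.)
FIRST sets of the non-terminals involved (from the grammar, by fixed-point iteration):
  FIRST(E) = { 'num' }

To compute FIRST(E D), process the symbols left to right:
Symbol E is a non-terminal. Add FIRST(E) \ {ε} = { 'num' }
E is not nullable (ε ∉ FIRST(E)), so stop here.
FIRST(E D) = { 'num' }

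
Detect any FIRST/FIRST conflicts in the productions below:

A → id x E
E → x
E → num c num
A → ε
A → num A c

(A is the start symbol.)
No FIRST/FIRST conflicts.

Productions for A:
  A → id x E: FIRST = { 'id' }
  A → ε: FIRST = { ε }
  A → num A c: FIRST = { 'num' }
Productions for E:
  E → x: FIRST = { 'x' }
  E → num c num: FIRST = { 'num' }

All alternatives of each non-terminal have pairwise disjoint FIRST sets.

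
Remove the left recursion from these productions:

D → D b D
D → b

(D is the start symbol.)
D is directly left-recursive. The standard transformation for
  A → A α₁ | ... | A α_m | β₁ | ... | β_n
is
  A  → β₁ A' | ... | β_n A'
  A' → α₁ A' | ... | α_m A' | ε

D → b becomes D → b D'
D → D b D becomes D' → b D D'
Add D' → ε

Resulting grammar:
D → b D'
D' → b D D'
D' → ε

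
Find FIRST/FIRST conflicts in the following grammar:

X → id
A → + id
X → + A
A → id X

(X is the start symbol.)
No FIRST/FIRST conflicts.

A FIRST/FIRST conflict occurs when two productions N → α and N → β for the same non-terminal have FIRST(α) ∩ FIRST(β) ≠ ∅ (with ε ∈ FIRST of a nullable right-hand side, so two nullable alternatives also conflict).

Productions for X:
  X → id: FIRST = { 'id' }
  X → + A: FIRST = { '+' }
Productions for A:
  A → + id: FIRST = { '+' }
  A → id X: FIRST = { 'id' }

All alternatives of each non-terminal have pairwise disjoint FIRST sets.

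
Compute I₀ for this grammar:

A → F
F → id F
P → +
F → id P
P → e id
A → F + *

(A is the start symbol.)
{ [A → . F + *], [A → . F], [A' → . A], [F → . id F], [F → . id P] }

First, augment the grammar with A' → A
I₀ = CLOSURE({ [A' → . A] }):
  [A' → . A] has the dot before A: add [A → . F], [A → . F + *]
  [A → . F] has the dot before F: add [F → . id F], [F → . id P]
No further items can be added.

I₀ = { [A → . F + *], [A → . F], [A' → . A], [F → . id F], [F → . id P] }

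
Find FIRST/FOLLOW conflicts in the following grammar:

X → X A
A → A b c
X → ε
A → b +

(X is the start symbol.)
Nullable non-terminals: X.
FIRST sets used below: FIRST(X) = { 'b', ε }, FIRST(A) = { 'b' }

X: nullable alternative(s) X → ε; FOLLOW(X) = { $, 'b' }
  X → X A: FIRST \ {ε} = { 'b' } — overlaps FOLLOW(X) on { 'b' }: CONFLICT
  X → ε: FIRST \ {ε} = { } — this is the only nullable alternative, skip

A has no nullable alternative, so no FIRST/FOLLOW check is needed there.

So the grammar has 1 FIRST/FOLLOW conflict (marked CONFLICT above).

Answer: Yes. X → X A with FOLLOW(X) on { 'b' }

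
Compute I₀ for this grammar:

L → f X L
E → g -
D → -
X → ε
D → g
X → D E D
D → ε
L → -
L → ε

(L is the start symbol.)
{ [L → . -], [L → . f X L], [L → .], [L' → . L] }

First, augment the grammar with L' → L
I₀ = CLOSURE({ [L' → . L] }):
  [L' → . L] has the dot before L: add [L → . f X L], [L → . -], [L → .]
No further items can be added.

I₀ = { [L → . -], [L → . f X L], [L → .], [L' → . L] }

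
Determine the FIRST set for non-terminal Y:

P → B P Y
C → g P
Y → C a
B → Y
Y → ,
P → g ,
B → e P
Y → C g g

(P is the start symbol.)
{ ',', 'g' }

FIRST sets of the other non-terminals involved (by the same procedure, iterated to a fixed point):
  FIRST(C) = { 'g' }

From Y → C a:
  - C is a non-terminal: add FIRST(C) \ {ε} = { 'g' }
    C is not nullable, so stop
From Y → ,:
  - ',' is a terminal: add ',' and stop
From Y → C g g:
  - C is a non-terminal: add FIRST(C) \ {ε} = { 'g' }
    C is not nullable, so stop

Collecting: FIRST(Y) = { ',', 'g' }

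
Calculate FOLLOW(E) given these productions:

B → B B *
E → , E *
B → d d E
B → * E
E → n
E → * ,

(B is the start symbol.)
In E → , E *: E is followed by '*', add FIRST('*') \ {ε} = { '*' }
In B → d d E: E is at the end, add FOLLOW(B)
In B → * E: E is at the end, add FOLLOW(B)

The FOLLOW sets referred to above (computed the same way, to a fixed point):
  FOLLOW(B) = { $, '*', 'd' }

Taking the union: FOLLOW(E) = { $, '*', 'd' }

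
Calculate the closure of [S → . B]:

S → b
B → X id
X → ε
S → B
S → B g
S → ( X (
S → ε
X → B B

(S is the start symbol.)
{ [B → . X id], [S → . B], [X → . B B], [X → .] }

Start with: [S → . B]
  [S → . B] has the dot before B: add [B → . X id]
  [B → . X id] has the dot before X: add [X → .], [X → . B B]
No further items can be added.

CLOSURE = { [B → . X id], [S → . B], [X → . B B], [X → .] }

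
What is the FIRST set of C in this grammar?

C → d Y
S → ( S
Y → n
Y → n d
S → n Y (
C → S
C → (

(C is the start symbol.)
{ '(', 'd', 'n' }

FIRST sets of the other non-terminals involved (by the same procedure, iterated to a fixed point):
  FIRST(S) = { '(', 'n' }

From C → d Y:
  - d is a terminal: add 'd' and stop
From C → S:
  - S is a non-terminal: add FIRST(S) \ {ε} = { '(', 'n' }
    S is not nullable, so stop
From C → (:
  - '(' is a terminal: add '(' and stop

Collecting: FIRST(C) = { '(', 'd', 'n' }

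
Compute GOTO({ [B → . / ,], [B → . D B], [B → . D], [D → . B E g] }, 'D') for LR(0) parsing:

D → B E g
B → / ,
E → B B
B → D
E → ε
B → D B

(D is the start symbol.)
GOTO(I, 'D') = CLOSURE({ [A → αX.β] : [A → α.Xβ] ∈ I, X = 'D' })

Items with dot before 'D', with the dot advanced:
  [B → . D] → [B → D .]
  [B → . D B] → [B → D . B]
Closure of the advanced items:
  [B → D . B] has the dot before B: add [B → . / ,], [B → . D], [B → . D B]
  [B → . D] has the dot before D: add [D → . B E g]

GOTO = { [B → . / ,], [B → . D B], [B → . D], [B → D . B], [B → D .], [D → . B E g] }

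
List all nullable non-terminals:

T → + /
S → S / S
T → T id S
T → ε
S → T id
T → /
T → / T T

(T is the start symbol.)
{ 'T' }

ε-productions: T → ε
So T is immediately nullable.
No further non-terminal can be added: every production for the remaining non-terminals contains a terminal or a non-nullable non-terminal.
Nullable = { 'T' }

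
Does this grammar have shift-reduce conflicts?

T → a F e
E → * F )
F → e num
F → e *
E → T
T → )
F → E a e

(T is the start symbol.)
Augment with T' → T and build the canonical LR(0) collection (I0 = CLOSURE({[T' → . T]}), then GOTO on every symbol after a dot until no new states appear). It has 16 states:
  I0: { [T → . )], [T → . a F e], [T' → . T] }  — shift
  I1: { [T → ) .] }  — reduce
  I2: { [T' → T .] }  — accept
  I3: { [E → . * F )], [E → . T], [F → . E a e], [F → . e *], [F → . e num], [T → . )], [T → . a F e], [T → a . F e] }  — shift
  I4: { [E → * . F )], [E → . * F )], [E → . T], [F → . E a e], [F → . e *], [F → . e num], [T → . )], [T → . a F e] }  — shift
  I5: { [F → E . a e] }  — shift
  I6: { [T → a F . e] }  — shift
  I7: { [E → T .] }  — reduce
  I8: { [F → e . *], [F → e . num] }  — shift
  I9: { [F → e * .] }  — reduce
  I10: { [F → e num .] }  — reduce
  I11: { [T → a F e .] }  — reduce
  I12: { [F → E a . e] }  — shift
  I13: { [F → E a e .] }  — reduce
  I14: { [E → * F . )] }  — shift
  I15: { [E → * F ) .] }  — reduce

No state contains both a complete item and a shift item.

Answer: No shift-reduce conflicts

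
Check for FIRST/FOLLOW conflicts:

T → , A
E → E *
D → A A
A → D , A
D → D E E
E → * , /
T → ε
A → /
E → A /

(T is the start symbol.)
Nullable non-terminals: T.

T: nullable alternative(s) T → ε; FOLLOW(T) = { $ }
  T → , A: FIRST \ {ε} = { ',' } — disjoint from FOLLOW(T)
  T → ε: FIRST \ {ε} = { } — this is the only nullable alternative, skip

A, D, E have no nullable alternative, so no FIRST/FOLLOW check is needed there.

No FIRST/FOLLOW conflicts found.

Answer: No FIRST/FOLLOW conflicts.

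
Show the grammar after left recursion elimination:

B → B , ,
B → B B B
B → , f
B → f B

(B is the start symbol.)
B is directly left-recursive. The standard transformation for
  A → A α₁ | ... | A α_m | β₁ | ... | β_n
is
  A  → β₁ A' | ... | β_n A'
  A' → α₁ A' | ... | α_m A' | ε

B → , f becomes B → , f B'
B → f B becomes B → f B B'
B → B , , becomes B' → , , B'
B → B B B becomes B' → B B B'
Add B' → ε

Resulting grammar:
B → , f B'
B → f B B'
B' → , , B'
B' → B B B'
B' → ε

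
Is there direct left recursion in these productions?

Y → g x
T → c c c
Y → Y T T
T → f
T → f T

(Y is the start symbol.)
Y → g x: starts with g
T → c c c: starts with c
Y → Y T T: LEFT RECURSIVE (starts with Y)
T → f: starts with f
T → f T: starts with f

The grammar has direct left recursion on: Y.

Answer: Yes, Y is left-recursive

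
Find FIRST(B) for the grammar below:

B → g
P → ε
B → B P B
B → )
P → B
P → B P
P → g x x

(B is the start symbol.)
{ ')', 'g' }

To compute FIRST(B), examine every production with B on the left-hand side, reading each right-hand side left to right until a non-nullable symbol is reached.

From B → g:
  - g is a terminal: add 'g' and stop
From B → B P B:
  - B is the symbol being defined: contributes nothing new
    B is not nullable, so stop
From B → ):
  - ')' is a terminal: add ')' and stop

Collecting: FIRST(B) = { ')', 'g' }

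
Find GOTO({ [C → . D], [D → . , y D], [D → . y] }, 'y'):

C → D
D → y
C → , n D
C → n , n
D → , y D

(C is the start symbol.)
GOTO(I, 'y') = CLOSURE({ [A → αX.β] : [A → α.Xβ] ∈ I, X = 'y' })

Items with dot before 'y', with the dot advanced:
  [D → . y] → [D → y .]
Closure adds nothing (no advanced item has the dot before a non-terminal).

GOTO = { [D → y .] }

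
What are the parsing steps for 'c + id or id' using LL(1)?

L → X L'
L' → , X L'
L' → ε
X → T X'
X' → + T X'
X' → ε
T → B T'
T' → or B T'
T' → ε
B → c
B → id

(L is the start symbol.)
Stack is shown with the top on the left.

Stack            Input           Action
---------------------------------------
L $              c + id or id $  output L → X L'
X L' $           c + id or id $  output X → T X'
T X' L' $        c + id or id $  output T → B T'
B T' X' L' $     c + id or id $  output B → c
c T' X' L' $     c + id or id $  match 'c'
T' X' L' $       + id or id $    output T' → ε
X' L' $          + id or id $    output X' → + T X'
+ T X' L' $      + id or id $    match '+'
T X' L' $        id or id $      output T → B T'
B T' X' L' $     id or id $      output B → id
id T' X' L' $    id or id $      match 'id'
T' X' L' $       or id $         output T' → or B T'
or B T' X' L' $  or id $         match 'or'
B T' X' L' $     id $            output B → id
id T' X' L' $    id $            match 'id'
T' X' L' $       $               output T' → ε
X' L' $          $               output X' → ε
L' $             $               output L' → ε
$                $               accept

The string is accepted.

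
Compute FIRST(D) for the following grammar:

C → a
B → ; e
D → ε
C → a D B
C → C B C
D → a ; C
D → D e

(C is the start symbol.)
{ 'a', 'e', ε }

From D → ε:
  - ε-production, so ε ∈ FIRST(D)
From D → a ; C:
  - a is a terminal: add 'a' and stop
From D → D e:
  - D is the symbol being defined: contributes nothing new
    D is nullable, so continue to the next symbol
  - e is a terminal: add 'e' and stop

Collecting: FIRST(D) = { 'a', 'e', ε }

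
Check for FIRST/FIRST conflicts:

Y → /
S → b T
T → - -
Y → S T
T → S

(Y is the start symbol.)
No FIRST/FIRST conflicts.

A FIRST/FIRST conflict occurs when two productions N → α and N → β for the same non-terminal have FIRST(α) ∩ FIRST(β) ≠ ∅ (with ε ∈ FIRST of a nullable right-hand side, so two nullable alternatives also conflict).

FIRST sets of the non-terminals at (or reachable through a nullable prefix from) the front of some alternative:
  FIRST(S) = { 'b' }

Productions for Y:
  Y → /: FIRST = { '/' }
  Y → S T: FIRST = { 'b' }
Productions for T:
  T → - -: FIRST = { '-' }
  T → S: FIRST = { 'b' }
S has only one production, so no FIRST/FIRST conflict is possible there.

All alternatives of each non-terminal have pairwise disjoint FIRST sets.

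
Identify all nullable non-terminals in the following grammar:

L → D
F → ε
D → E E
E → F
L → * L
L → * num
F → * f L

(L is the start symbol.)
ε-productions: F → ε
So F is immediately nullable.
E → F: every symbol on the right is nullable, so E is nullable too.
D → E E: every symbol on the right is nullable, so D is nullable too.
L → D: every symbol on the right is nullable, so L is nullable too.
Every non-terminal is now nullable.
Nullable = { 'D', 'E', 'F', 'L' }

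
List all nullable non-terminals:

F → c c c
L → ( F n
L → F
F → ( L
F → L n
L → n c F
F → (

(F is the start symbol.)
None

There are no ε-productions, so no non-terminal can derive ε.
No non-terminals are nullable.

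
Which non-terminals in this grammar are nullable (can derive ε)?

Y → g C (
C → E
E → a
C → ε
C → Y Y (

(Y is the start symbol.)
{ 'C' }

A non-terminal is nullable if it can derive ε (the empty string): either it has an ε-production, or it has a production whose right-hand side consists entirely of nullable non-terminals.

ε-productions: C → ε
So C is immediately nullable.
No further non-terminal can be added: every production for the remaining non-terminals contains a terminal or a non-nullable non-terminal.
Nullable = { 'C' }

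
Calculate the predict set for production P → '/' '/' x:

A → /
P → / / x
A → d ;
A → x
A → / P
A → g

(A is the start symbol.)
PREDICT(P → '/' '/' x) = (FIRST(RHS) \ {ε}) ∪ (FOLLOW(P) if ε ∈ FIRST(RHS), i.e. RHS ⇒* ε)
FIRST('/' '/' x) = { '/' }
ε ∉ FIRST('/' '/' x), so FOLLOW(P) is not added.
PREDICT(P → '/' '/' x) = { '/' }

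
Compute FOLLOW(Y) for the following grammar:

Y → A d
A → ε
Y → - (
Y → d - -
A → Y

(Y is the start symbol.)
{ $, 'd' }

To compute FOLLOW(Y), find every occurrence of Y on a right-hand side N → α Y β: add FIRST(β) \ {ε}, and if β is empty or nullable also add FOLLOW(N). Iterate to a fixed point.

Y is the start symbol, so $ ∈ FOLLOW(Y).
In A → Y: Y is at the end, add FOLLOW(A)

The FOLLOW sets referred to above (computed the same way, to a fixed point):
  FOLLOW(A) = { 'd' }

Taking the union: FOLLOW(Y) = { $, 'd' }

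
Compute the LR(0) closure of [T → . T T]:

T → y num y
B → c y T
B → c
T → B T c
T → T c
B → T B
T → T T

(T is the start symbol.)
To compute CLOSURE, for each item [A → α.Bβ] where B is a non-terminal, add [B → .γ] for all productions B → γ; repeat for the newly added items until nothing changes.

Start with: [T → . T T]
  [T → . T T] has the dot before T: add [T → . y num y], [T → . B T c], [T → . T c]
  [T → . B T c] has the dot before B: add [B → . c y T], [B → . c], [B → . T B]
No further items can be added.

CLOSURE = { [B → . T B], [B → . c y T], [B → . c], [T → . B T c], [T → . T T], [T → . T c], [T → . y num y] }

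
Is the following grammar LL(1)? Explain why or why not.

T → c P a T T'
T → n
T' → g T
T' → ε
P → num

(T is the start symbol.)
No. Predict set conflict for T': { 'g' }

A grammar is LL(1) if for each non-terminal N with multiple productions, the predict sets of those productions are pairwise disjoint, where PREDICT(N → α) = (FIRST(α) \ {ε}) ∪ (FOLLOW(N) if α ⇒* ε).

Relevant sets:
  FOLLOW(T') = { $, 'g' }

For T:
  PREDICT(T → c P a T T') = { 'c' }
  PREDICT(T → n) = { 'n' }
For T':
  PREDICT(T' → g T) = { 'g' }
  PREDICT(T' → ε) = { $, 'g' }
P has a single production, so nothing to check there.

Conflict found: Predict set conflict for T': { 'g' }
The grammar is NOT LL(1).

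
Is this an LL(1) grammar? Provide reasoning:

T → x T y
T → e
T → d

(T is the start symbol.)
Yes, the grammar is LL(1).

For T:
  PREDICT(T → x T y) = { 'x' }
  PREDICT(T → e) = { 'e' }
  PREDICT(T → d) = { 'd' }

All predict sets are disjoint. The grammar IS LL(1).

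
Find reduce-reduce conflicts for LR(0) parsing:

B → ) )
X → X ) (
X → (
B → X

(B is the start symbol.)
No reduce-reduce conflicts

A reduce-reduce conflict occurs when an LR(0) state has two complete items [A → α .] and [B → β .] — both call for a reduction, and with no lookahead the parser cannot choose between them.

Augment with B' → B and build the canonical LR(0) collection (I0 = CLOSURE({[B' → . B]}), then GOTO on every symbol after a dot until no new states appear). It has 8 states:
  I0: { [B → . ) )], [B → . X], [B' → . B], [X → . (], [X → . X ) (] }  — shift
  I1: { [X → ( .] }  — reduce
  I2: { [B → ) . )] }  — shift
  I3: { [B' → B .] }  — accept
  I4: { [B → X .], [X → X . ) (] }  — shift, reduce
  I5: { [X → X ) . (] }  — shift
  I6: { [X → X ) ( .] }  — reduce
  I7: { [B → ) ) .] }  — reduce

No state contains more than one complete item.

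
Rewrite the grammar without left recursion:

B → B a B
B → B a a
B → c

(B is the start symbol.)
B is directly left-recursive. The standard transformation for
  A → A α₁ | ... | A α_m | β₁ | ... | β_n
is
  A  → β₁ A' | ... | β_n A'
  A' → α₁ A' | ... | α_m A' | ε

B → c becomes B → c B'
B → B a B becomes B' → a B B'
B → B a a becomes B' → a a B'
Add B' → ε

Resulting grammar:
B → c B'
B' → a B B'
B' → a a B'
B' → ε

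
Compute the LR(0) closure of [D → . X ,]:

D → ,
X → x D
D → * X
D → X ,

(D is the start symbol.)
To compute CLOSURE, for each item [A → α.Bβ] where B is a non-terminal, add [B → .γ] for all productions B → γ; repeat for the newly added items until nothing changes.

Start with: [D → . X ,]
  [D → . X ,] has the dot before X: add [X → . x D]
No further items can be added.

CLOSURE = { [D → . X ,], [X → . x D] }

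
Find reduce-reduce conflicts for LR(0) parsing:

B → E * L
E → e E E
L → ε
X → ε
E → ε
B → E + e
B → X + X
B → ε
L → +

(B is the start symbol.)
A reduce-reduce conflict occurs when an LR(0) state has two complete items [A → α .] and [B → β .] — both call for a reduction, and with no lookahead the parser cannot choose between them.

Augment with B' → B and build the canonical LR(0) collection (I0 = CLOSURE({[B' → . B]}), then GOTO on every symbol after a dot until no new states appear). It has 14 states:
  I0: { [B → . E * L], [B → . E + e], [B → . X + X], [B → .], [B' → . B], [E → . e E E], [E → .], [X → .] }  — shift, 3 reduces
  I1: { [B' → B .] }  — accept
  I2: { [B → E . * L], [B → E . + e] }  — shift
  I3: { [B → X . + X] }  — shift
  I4: { [E → . e E E], [E → .], [E → e . E E] }  — shift, reduce
  I5: { [E → . e E E], [E → .], [E → e E . E] }  — shift, reduce
  I6: { [E → e E E .] }  — reduce
  I7: { [B → X + . X], [X → .] }  — reduce
  I8: { [B → X + X .] }  — reduce
  I9: { [B → E * . L], [L → . +], [L → .] }  — shift, reduce
  I10: { [B → E + . e] }  — shift
  I11: { [B → E + e .] }  — reduce
  I12: { [L → + .] }  — reduce
  I13: { [B → E * L .] }  — reduce

I0 contains complete items [B → .], [E → .], [X → .] — reduce-reduce conflict.

Answer: Yes — I0: [B → .] vs [E → .]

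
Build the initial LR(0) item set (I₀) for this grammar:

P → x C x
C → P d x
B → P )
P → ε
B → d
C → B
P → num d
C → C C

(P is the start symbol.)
First, augment the grammar with P' → P
I₀ = CLOSURE({ [P' → . P] }):
  [P' → . P] has the dot before P: add [P → . x C x], [P → .], [P → . num d]
No further items can be added.

I₀ = { [P → . num d], [P → . x C x], [P → .], [P' → . P] }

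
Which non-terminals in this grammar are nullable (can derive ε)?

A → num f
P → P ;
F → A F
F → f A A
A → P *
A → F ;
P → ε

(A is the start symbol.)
ε-productions: P → ε
So P is immediately nullable.
No further non-terminal can be added: every production for the remaining non-terminals contains a terminal or a non-nullable non-terminal.
Nullable = { 'P' }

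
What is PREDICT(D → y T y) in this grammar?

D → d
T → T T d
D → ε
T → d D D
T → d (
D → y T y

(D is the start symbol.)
{ 'y' }

PREDICT(D → y T y) = (FIRST(RHS) \ {ε}) ∪ (FOLLOW(D) if ε ∈ FIRST(RHS), i.e. RHS ⇒* ε)
FIRST(y T y) = { 'y' }
ε ∉ FIRST(y T y), so FOLLOW(D) is not added.
PREDICT(D → y T y) = { 'y' }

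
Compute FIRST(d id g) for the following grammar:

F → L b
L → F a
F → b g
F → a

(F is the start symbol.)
{ 'd' }

To compute FIRST(d id g), process the symbols left to right:
Symbol d is a terminal. Add 'd' and stop.
FIRST(d id g) = { 'd' }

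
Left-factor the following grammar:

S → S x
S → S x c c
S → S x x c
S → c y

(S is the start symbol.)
Left-factoring transforms A → αβ₁ | αβ₂ into A → αA' and A' → β₁ | β₂
(α is the longest common prefix among the alternatives). Repeat until
no nonterminal has two alternatives with a common prefix.

Round 1: S has alternatives sharing prefix 'S x'. Introduce S': S → S x S'
  Add: S' → ε
  Add: S' → c c
  Add: S' → x c

No remaining common prefixes — done.

Resulting grammar:
S → S x S'
S' → ε
S' → c c
S' → x c
S → c y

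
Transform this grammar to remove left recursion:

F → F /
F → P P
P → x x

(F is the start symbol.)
F is directly left-recursive. The standard transformation for
  A → A α₁ | ... | A α_m | β₁ | ... | β_n
is
  A  → β₁ A' | ... | β_n A'
  A' → α₁ A' | ... | α_m A' | ε

F → P P becomes F → P P F'
F → F / becomes F' → / F'
Add F' → ε

Productions for other non-terminals are unchanged:
  P → x x

Resulting grammar:
F → P P F'
F' → / F'
F' → ε
P → x x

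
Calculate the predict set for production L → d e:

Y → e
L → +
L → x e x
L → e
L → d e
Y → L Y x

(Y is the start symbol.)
{ 'd' }

PREDICT(L → d e) = (FIRST(RHS) \ {ε}) ∪ (FOLLOW(L) if ε ∈ FIRST(RHS), i.e. RHS ⇒* ε)
FIRST(d e) = { 'd' }
ε ∉ FIRST(d e), so FOLLOW(L) is not added.
PREDICT(L → d e) = { 'd' }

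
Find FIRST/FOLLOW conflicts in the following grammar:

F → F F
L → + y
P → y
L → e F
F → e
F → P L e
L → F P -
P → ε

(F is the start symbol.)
Yes. P → y with FOLLOW(P) on { 'y' }

A FIRST/FOLLOW conflict occurs when a non-terminal N has a nullable alternative N → β (β ⇒* ε) and another alternative N → α with FIRST(α) ∩ FOLLOW(N) ≠ ∅: on such a lookahead the parser cannot decide between expanding α and letting N vanish via β.

Nullable non-terminals: P.

P: nullable alternative(s) P → ε; FOLLOW(P) = { '+', '-', 'e', 'y' }
  P → y: FIRST \ {ε} = { 'y' } — overlaps FOLLOW(P) on { 'y' }: CONFLICT
  P → ε: FIRST \ {ε} = { } — this is the only nullable alternative, skip

F, L have no nullable alternative, so no FIRST/FOLLOW check is needed there.

So the grammar has 1 FIRST/FOLLOW conflict (marked CONFLICT above).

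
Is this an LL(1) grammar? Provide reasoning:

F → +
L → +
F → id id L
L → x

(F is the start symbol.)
A grammar is LL(1) if for each non-terminal N with multiple productions, the predict sets of those productions are pairwise disjoint, where PREDICT(N → α) = (FIRST(α) \ {ε}) ∪ (FOLLOW(N) if α ⇒* ε).

For F:
  PREDICT(F → '+') = { '+' }
  PREDICT(F → id id L) = { 'id' }
For L:
  PREDICT(L → '+') = { '+' }
  PREDICT(L → x) = { 'x' }

All predict sets are disjoint. The grammar IS LL(1).

Answer: Yes, the grammar is LL(1).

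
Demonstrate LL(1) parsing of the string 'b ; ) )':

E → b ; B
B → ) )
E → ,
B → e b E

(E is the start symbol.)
Stack is shown with the top on the left.

Stack    Input      Action
--------------------------
E $      b ; ) ) $  output E → b ; B
b ; B $  b ; ) ) $  match 'b'
; B $    ; ) ) $    match ';'
B $      ) ) $      output B → ) )
) ) $    ) ) $      match ')'
) $      ) $        match ')'
$        $          accept

The string is accepted.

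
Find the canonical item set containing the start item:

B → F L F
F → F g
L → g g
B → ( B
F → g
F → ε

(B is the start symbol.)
First, augment the grammar with B' → B
I₀ = CLOSURE({ [B' → . B] }):
  [B' → . B] has the dot before B: add [B → . F L F], [B → . ( B]
  [B → . F L F] has the dot before F: add [F → . F g], [F → . g], [F → .]
No further items can be added.

I₀ = { [B → . ( B], [B → . F L F], [B' → . B], [F → . F g], [F → . g], [F → .] }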